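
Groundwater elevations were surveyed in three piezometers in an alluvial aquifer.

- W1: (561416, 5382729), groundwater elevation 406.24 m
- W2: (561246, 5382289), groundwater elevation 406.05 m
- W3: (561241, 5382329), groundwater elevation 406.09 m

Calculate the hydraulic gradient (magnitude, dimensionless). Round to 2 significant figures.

0.0014

Taking W1 as reference: W2−W1 = (-170, -440, -0.19); W3−W1 = (-175, -400, -0.15).
Determinant of the coordinate differences = (-170)·(-400) − (-175)·(-440) = -9000.
∂h/∂x = [(-0.19)·(-400) − (-0.15)·(-440)] / -9000 = -0.001111
∂h/∂y = [(-170)·(-0.15) − (-175)·(-0.19)] / -9000 = +0.0008611
|∇h| = √(-0.001111² + 0.0008611²) = 0.001406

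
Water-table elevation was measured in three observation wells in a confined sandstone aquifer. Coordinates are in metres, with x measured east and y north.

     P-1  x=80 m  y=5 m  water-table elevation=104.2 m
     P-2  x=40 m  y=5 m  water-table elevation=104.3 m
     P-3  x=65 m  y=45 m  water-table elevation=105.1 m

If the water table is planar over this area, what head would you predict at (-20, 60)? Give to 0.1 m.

Three-point gradient (reference P-1): Δ to P-2 = (-40, 0, +0.1), Δ to P-3 = (-15, 40, +0.9).
∂h/∂x = -0.002500, ∂h/∂y = +0.02156 (det = -1600).
h(-20, 60) = 104.2 + (-0.002500)·(-100) + (+0.02156)·(55) = 104.2 +0.250 +1.186 = 105.636 m.

105.6 m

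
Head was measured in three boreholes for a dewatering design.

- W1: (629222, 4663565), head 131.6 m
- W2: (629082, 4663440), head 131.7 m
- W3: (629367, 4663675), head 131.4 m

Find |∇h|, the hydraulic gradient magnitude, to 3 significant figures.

0.00714

With h = a·x + b·y + c and W1 as origin, the differences give:
  (-140)·a + (-125)·b = +0.1
  145·a + 110·b = -0.2
Eliminate b (×110 and ×(-125), subtract): 2725·a = -14.00 → a = ∂h/∂x = -0.005138
Back-substitute: b = ∂h/∂y = +0.004954.
|∇h| = √(-0.005138² + 0.004954²) = 0.007137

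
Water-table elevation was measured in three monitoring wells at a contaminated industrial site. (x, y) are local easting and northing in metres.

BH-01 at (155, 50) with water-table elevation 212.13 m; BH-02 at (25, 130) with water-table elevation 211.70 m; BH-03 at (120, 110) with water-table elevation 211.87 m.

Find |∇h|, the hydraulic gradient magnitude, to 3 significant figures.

Taking BH-01 as reference: BH-02−BH-01 = (-130, 80, -0.43); BH-03−BH-01 = (-35, 60, -0.26).
Determinant of the coordinate differences = (-130)·60 − (-35)·80 = -5000.
∂h/∂x = [(-0.43)·60 − (-0.26)·80] / -5000 = +0.001000
∂h/∂y = [(-130)·(-0.26) − (-35)·(-0.43)] / -5000 = -0.003750
|∇h| = √(0.001000² + -0.003750²) = 0.003881

0.00388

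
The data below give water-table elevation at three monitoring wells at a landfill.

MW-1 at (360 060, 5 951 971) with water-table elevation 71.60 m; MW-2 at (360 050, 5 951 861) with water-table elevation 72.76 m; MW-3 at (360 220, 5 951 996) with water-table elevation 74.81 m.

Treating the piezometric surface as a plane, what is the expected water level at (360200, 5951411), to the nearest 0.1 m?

With h = a·x + b·y + c and MW-1 as origin, the differences give:
  (-10)·a + (-110)·b = +1.16
  160·a + 25·b = +3.21
Eliminate b (×25 and ×(-110), subtract): 17350·a = 382.100 → a = ∂h/∂x = +0.02202
Back-substitute: b = ∂h/∂y = -0.01255.
h(360200, 5951411) = 71.60 + (+0.02202)·(140) + (-0.01255)·(-560) = 71.60 +3.083 +7.027 = 81.710 m.

81.7 m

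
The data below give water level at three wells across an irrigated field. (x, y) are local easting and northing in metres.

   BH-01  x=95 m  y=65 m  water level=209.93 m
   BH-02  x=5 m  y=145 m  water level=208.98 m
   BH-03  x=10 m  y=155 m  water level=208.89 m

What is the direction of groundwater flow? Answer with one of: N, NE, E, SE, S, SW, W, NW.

Differences from BH-01: to BH-02 (Δx, Δy, Δh) = (-90, 80, -0.95); to BH-03 = (-85, 90, -1.04).
Determinant of the coordinate differences = (-90)·90 − (-85)·80 = -1300.
∂h/∂x = [(-0.95)·90 − (-1.04)·80] / -1300 = +0.001769
∂h/∂y = [(-90)·(-1.04) − (-85)·(-0.95)] / -1300 = -0.009885
Flow = −∇h = (-0.001769 east, +0.009885 north), which points north.

N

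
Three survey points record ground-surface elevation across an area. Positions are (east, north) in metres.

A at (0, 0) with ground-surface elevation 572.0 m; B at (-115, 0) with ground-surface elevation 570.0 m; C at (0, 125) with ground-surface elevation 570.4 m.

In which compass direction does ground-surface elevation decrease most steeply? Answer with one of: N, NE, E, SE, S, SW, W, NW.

NW

∂z/∂x = (570.0 − 572.0) / (-115 − 0) = +0.01739
∂z/∂y = (570.4 − 572.0) / (125 − 0) = -0.01280
Steepest decrease is along −∇f = (-0.01739 E, +0.01280 N) → northwest.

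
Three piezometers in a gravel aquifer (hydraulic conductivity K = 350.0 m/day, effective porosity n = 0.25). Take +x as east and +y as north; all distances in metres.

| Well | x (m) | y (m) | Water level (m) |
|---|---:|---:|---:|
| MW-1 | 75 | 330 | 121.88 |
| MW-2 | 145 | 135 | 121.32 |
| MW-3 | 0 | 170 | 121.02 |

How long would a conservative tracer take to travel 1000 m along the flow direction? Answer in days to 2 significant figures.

With h = a·x + b·y + c and MW-1 as origin, the differences give:
  70·a + (-195)·b = -0.56
  (-75)·a + (-160)·b = -0.86
Eliminate b (×(-160) and ×(-195), subtract): -25825·a = -78.100 → a = ∂h/∂x = +0.003024
Back-substitute: b = ∂h/∂y = +0.003957.
|∇h| = √(0.003024² + 0.003957²) = 0.00498
Seepage velocity v = K·i/n = 350.0 × 0.00498 / 0.25 = 6.972 m/day.
t = 1000 / 6.972 = 143.4 days.

140 days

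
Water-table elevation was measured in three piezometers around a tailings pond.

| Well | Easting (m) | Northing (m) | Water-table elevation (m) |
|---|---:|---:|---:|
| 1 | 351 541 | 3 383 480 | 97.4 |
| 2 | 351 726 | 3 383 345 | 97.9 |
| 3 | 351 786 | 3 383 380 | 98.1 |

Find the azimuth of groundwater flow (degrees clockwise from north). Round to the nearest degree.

Taking 1 as reference: 2−1 = (185, -135, +0.5); 3−1 = (245, -100, +0.7).
Determinant of the coordinate differences = 185·(-100) − 245·(-135) = 14575.
∂h/∂x = [(+0.5)·(-100) − (+0.7)·(-135)] / 14575 = +0.003053
∂h/∂y = [185·(+0.7) − 245·(+0.5)] / 14575 = +0.0004803
Flow direction (−∇h) has components (-0.003053 E, -0.0004803 N).
Azimuth = atan2(E, N) = atan2(-0.003053, -0.0004803) = 261.1° ≈ 261°.

261°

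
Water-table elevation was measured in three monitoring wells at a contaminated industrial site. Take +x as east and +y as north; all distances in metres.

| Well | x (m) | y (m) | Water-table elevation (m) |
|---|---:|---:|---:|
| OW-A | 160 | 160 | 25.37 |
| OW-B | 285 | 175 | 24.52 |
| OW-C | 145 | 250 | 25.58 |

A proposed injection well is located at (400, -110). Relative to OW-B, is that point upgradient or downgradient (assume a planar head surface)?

downgradient

Taking OW-A as reference: OW-B−OW-A = (125, 15, -0.85); OW-C−OW-A = (-15, 90, +0.21).
Solve a·Δx + b·Δy = Δh: det = 125·90 − (-15)·15 = 11475.
∂h/∂x = [(-0.85)·90 − (+0.21)·15] / 11475 = -0.006941
∂h/∂y = [125·(+0.21) − (-15)·(-0.85)] / 11475 = +0.001176
Head at (400, -110) = 25.37 + (-0.006941)·(240) + (+0.001176)·(-270) = 23.39 m.
That is lower than the 24.52 m at OW-B, so the point is downgradient.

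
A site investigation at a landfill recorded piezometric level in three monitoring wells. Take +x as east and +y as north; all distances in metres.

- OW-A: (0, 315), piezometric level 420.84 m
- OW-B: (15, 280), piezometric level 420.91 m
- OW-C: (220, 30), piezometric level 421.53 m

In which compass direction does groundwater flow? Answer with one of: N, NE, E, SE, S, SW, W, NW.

NW

Differences from OW-A: to OW-B (Δx, Δy, Δh) = (15, -35, +0.07); to OW-C = (220, -285, +0.69).
Determinant of the coordinate differences = 15·(-285) − 220·(-35) = 3425.
∂h/∂x = [(+0.07)·(-285) − (+0.69)·(-35)] / 3425 = +0.001226
∂h/∂y = [15·(+0.69) − 220·(+0.07)] / 3425 = -0.001474
Flow = −∇h = (-0.001226 east, +0.001474 north), which points northwest.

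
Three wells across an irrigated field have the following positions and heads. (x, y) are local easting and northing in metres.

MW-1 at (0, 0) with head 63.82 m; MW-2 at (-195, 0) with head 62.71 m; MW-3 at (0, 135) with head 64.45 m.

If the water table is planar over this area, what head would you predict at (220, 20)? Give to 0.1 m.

∂h/∂x = (62.71 − 63.82) / (-195 − 0) = +0.005692
∂h/∂y = (64.45 − 63.82) / (135 − 0) = +0.004667
h(220, 20) = 63.82 + (+0.005692)·(220) + (+0.004667)·(20) = 63.82 +1.252 +0.093 = 65.166 m.

65.2 m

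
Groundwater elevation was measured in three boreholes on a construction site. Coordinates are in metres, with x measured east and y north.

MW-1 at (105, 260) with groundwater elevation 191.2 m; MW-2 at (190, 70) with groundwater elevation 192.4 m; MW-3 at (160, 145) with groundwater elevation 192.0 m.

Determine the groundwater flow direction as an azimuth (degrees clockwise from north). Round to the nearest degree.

262°

Taking MW-1 as reference: MW-2−MW-1 = (85, -190, +1.2); MW-3−MW-1 = (55, -115, +0.8).
Determinant of the coordinate differences = 85·(-115) − 55·(-190) = 675.
∂h/∂x = [(+1.2)·(-115) − (+0.8)·(-190)] / 675 = +0.02074
∂h/∂y = [85·(+0.8) − 55·(+1.2)] / 675 = +0.002963
Flow direction (−∇h) has components (-0.02074 E, -0.002963 N).
Azimuth = atan2(E, N) = atan2(-0.02074, -0.002963) = 261.9° ≈ 262°.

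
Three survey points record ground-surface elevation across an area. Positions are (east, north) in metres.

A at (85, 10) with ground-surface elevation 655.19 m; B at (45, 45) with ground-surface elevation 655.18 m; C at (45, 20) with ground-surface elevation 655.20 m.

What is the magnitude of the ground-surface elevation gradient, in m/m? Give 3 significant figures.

0.000918 m/m

With z = a·x + b·y + c and A as origin, the differences give:
  (-40)·a + 35·b = -0.01
  (-40)·a + 10·b = +0.01
Eliminate b (×10 and ×35, subtract): 1000·a = -0.450 → a = ∂z/∂x = -0.0004500
Back-substitute: b = ∂z/∂y = -0.0008000.
|∇f| = √(-0.0004500² + -0.0008000²) = 0.0009179 m/m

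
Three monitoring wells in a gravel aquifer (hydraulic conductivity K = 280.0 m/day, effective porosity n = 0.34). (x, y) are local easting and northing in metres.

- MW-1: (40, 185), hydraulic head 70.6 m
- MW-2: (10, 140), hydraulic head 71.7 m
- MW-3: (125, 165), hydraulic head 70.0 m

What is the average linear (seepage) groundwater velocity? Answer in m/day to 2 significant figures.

With h = a·x + b·y + c and MW-1 as origin, the differences give:
  (-30)·a + (-45)·b = +1.1
  85·a + (-20)·b = -0.6
Eliminate b (×(-20) and ×(-45), subtract): 4425·a = -49.00 → a = ∂h/∂x = -0.01107
Back-substitute: b = ∂h/∂y = -0.01706.
|∇h| = √(-0.01107² + -0.01706²) = 0.02034
Seepage velocity v = K·i/n = 280.0 × 0.02034 / 0.34 = 16.75 m/day.

17 m/day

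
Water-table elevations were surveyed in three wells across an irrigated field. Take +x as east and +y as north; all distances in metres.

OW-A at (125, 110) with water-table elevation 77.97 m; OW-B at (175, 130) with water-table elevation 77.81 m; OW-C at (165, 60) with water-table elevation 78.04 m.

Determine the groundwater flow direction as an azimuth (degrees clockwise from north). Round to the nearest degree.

034°

Three-point gradient (reference OW-A): Δ to OW-B = (50, 20, -0.16), Δ to OW-C = (40, -50, +0.07).
∂h/∂x = -0.002000, ∂h/∂y = -0.003000 (det = -3300).
Flow direction (−∇h) has components (+0.002000 E, +0.003000 N).
Azimuth = atan2(E, N) = atan2(+0.002000, +0.003000) = 33.7° ≈ 034°.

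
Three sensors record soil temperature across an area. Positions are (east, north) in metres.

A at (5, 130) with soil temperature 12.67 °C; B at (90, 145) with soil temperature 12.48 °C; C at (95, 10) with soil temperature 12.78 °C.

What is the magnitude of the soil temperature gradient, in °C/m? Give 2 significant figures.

Differences from A: to B (Δx, Δy, Δh) = (85, 15, -0.19); to C = (90, -120, +0.11).
Determinant of the coordinate differences = 85·(-120) − 90·15 = -11550.
∂T/∂x = [(-0.19)·(-120) − (+0.11)·15] / -11550 = -0.001831
∂T/∂y = [85·(+0.11) − 90·(-0.19)] / -11550 = -0.002290
|∇f| = √(-0.001831² + -0.002290²) = 0.002932 °C/m

0.0029 °C/m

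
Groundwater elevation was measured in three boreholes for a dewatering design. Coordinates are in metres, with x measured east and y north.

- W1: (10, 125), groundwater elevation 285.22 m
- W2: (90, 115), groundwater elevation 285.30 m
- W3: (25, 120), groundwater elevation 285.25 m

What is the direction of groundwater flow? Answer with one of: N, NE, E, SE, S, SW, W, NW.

Taking W1 as reference: W2−W1 = (80, -10, +0.08); W3−W1 = (15, -5, +0.03).
Determinant of the coordinate differences = 80·(-5) − 15·(-10) = -250.
∂h/∂x = [(+0.08)·(-5) − (+0.03)·(-10)] / -250 = +0.0004000
∂h/∂y = [80·(+0.03) − 15·(+0.08)] / -250 = -0.004800
Flow = −∇h = (-0.0004000 east, +0.004800 north), which points north.

N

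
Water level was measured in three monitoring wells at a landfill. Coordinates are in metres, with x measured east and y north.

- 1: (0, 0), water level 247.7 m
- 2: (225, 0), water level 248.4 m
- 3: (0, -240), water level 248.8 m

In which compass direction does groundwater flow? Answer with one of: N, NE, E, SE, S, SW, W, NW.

∂h/∂x = (248.4 − 247.7) / (225 − 0) = +0.003111
∂h/∂y = (248.8 − 247.7) / (-240 − 0) = -0.004583
Flow = −∇h = (-0.003111 east, +0.004583 north), which points northwest.

NW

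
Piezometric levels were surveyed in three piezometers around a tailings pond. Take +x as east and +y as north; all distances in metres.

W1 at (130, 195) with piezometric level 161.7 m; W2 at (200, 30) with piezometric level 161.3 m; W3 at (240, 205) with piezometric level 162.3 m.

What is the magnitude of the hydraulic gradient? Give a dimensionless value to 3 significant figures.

0.00680

With h = a·x + b·y + c and W1 as origin, the differences give:
  70·a + (-165)·b = -0.4
  110·a + 10·b = +0.6
Eliminate b (×10 and ×(-165), subtract): 18850·a = 95.00 → a = ∂h/∂x = +0.005040
Back-substitute: b = ∂h/∂y = +0.004562.
|∇h| = √(0.005040² + 0.004562²) = 0.006798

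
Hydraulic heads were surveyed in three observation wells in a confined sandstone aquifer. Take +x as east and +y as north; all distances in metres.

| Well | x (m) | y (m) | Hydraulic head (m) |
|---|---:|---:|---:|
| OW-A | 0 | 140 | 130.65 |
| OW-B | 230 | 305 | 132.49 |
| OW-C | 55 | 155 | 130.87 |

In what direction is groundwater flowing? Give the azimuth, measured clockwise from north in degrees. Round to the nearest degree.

With h = a·x + b·y + c and OW-A as origin, the differences give:
  230·a + 165·b = +1.84
  55·a + 15·b = +0.22
Eliminate b (×15 and ×165, subtract): -5625·a = -8.700 → a = ∂h/∂x = +0.001547
Back-substitute: b = ∂h/∂y = +0.008996.
Flow direction (−∇h) has components (-0.001547 E, -0.008996 N).
Azimuth = atan2(E, N) = atan2(-0.001547, -0.008996) = 189.8° ≈ 190°.

190°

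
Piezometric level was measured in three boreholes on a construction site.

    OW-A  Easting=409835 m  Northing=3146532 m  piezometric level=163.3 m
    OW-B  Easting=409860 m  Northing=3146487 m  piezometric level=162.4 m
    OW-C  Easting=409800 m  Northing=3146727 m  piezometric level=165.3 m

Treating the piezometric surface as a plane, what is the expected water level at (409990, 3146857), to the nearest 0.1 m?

Differences from OW-A: to OW-B (Δx, Δy, Δh) = (25, -45, -0.9); to OW-C = (-35, 195, +2.0).
Solve a·Δx + b·Δy = Δh: det = 25·195 − (-35)·(-45) = 3300.
∂h/∂x = [(-0.9)·195 − (+2.0)·(-45)] / 3300 = -0.02591
∂h/∂y = [25·(+2.0) − (-35)·(-0.9)] / 3300 = +0.005606
h(409990, 3146857) = 163.3 + (-0.02591)·(155) + (+0.005606)·(325) = 163.3 -4.016 +1.822 = 161.106 m.

161.1 m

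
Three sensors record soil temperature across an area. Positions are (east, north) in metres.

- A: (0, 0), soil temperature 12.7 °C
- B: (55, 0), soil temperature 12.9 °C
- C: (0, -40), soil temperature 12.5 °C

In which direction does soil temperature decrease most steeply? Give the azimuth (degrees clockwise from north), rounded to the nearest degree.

∂T/∂x = (12.9 − 12.7) / (55 − 0) = +0.003636
∂T/∂y = (12.5 − 12.7) / (-40 − 0) = +0.005000
Steepest decrease is along −∇f: components (-0.003636 E, -0.005000 N).
Azimuth = atan2(-0.003636, -0.005000) = 216.0° ≈ 216°.

216°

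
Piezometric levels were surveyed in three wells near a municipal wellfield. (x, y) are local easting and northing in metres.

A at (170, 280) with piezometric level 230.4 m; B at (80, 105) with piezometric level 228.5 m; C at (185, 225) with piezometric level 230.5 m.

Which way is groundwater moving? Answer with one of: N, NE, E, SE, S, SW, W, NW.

W

With h = a·x + b·y + c and A as origin, the differences give:
  (-90)·a + (-175)·b = -1.9
  15·a + (-55)·b = +0.1
Eliminate b (×(-55) and ×(-175), subtract): 7575·a = 122.00 → a = ∂h/∂x = +0.01611
Back-substitute: b = ∂h/∂y = +0.002574.
Flow = −∇h = (-0.01611 east, -0.002574 north), which points west.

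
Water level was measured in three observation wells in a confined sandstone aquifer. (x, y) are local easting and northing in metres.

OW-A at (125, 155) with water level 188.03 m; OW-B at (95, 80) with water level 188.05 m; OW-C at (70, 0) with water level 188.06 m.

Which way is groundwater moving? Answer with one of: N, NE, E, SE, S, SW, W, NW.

E

Differences from OW-A: to OW-B (Δx, Δy, Δh) = (-30, -75, +0.02); to OW-C = (-55, -155, +0.03).
Solve a·Δx + b·Δy = Δh: det = (-30)·(-155) − (-55)·(-75) = 525.
∂h/∂x = [(+0.02)·(-155) − (+0.03)·(-75)] / 525 = -0.001619
∂h/∂y = [(-30)·(+0.03) − (-55)·(+0.02)] / 525 = +0.0003810
Flow = −∇h = (+0.001619 east, -0.0003810 north), which points east.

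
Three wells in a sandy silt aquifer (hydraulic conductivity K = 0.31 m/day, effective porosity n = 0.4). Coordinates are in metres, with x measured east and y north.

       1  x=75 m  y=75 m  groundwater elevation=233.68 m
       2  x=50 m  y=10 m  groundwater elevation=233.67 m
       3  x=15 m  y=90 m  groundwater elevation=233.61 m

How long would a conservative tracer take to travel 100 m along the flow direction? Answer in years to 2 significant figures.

Three-point gradient (reference 1): Δ to 2 = (-25, -65, -0.01), Δ to 3 = (-60, 15, -0.07).
∂h/∂x = +0.001099, ∂h/∂y = -0.0002690 (det = -4275).
|∇h| = √(0.001099² + -0.0002690²) = 0.001131
Seepage velocity v = K·i/n = 0.31 × 0.001131 / 0.4 = 0.0008765 m/day.
t = 100 / 0.0008765 = 1.141e+05 days = 312 years.

310 years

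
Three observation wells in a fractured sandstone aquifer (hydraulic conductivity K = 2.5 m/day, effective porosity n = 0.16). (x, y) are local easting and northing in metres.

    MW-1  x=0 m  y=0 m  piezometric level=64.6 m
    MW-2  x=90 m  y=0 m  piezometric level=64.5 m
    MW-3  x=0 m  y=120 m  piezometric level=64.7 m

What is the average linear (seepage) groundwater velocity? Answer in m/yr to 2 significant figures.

∂h/∂x = (64.5 − 64.6) / (90 − 0) = -0.001111
∂h/∂y = (64.7 − 64.6) / (120 − 0) = +0.0008333
|∇h| = √(-0.001111² + 0.0008333²) = 0.001389
Seepage velocity v = K·i/n = 2.5 × 0.001389 / 0.16 = 0.0217 m/day = 7.926 m/yr.

7.9 m/yr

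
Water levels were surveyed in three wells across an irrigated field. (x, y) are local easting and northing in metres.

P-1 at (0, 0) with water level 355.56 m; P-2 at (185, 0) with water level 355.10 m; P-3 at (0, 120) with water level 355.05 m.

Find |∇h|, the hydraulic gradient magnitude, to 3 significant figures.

0.00492

∂h/∂x = (355.10 − 355.56) / (185 − 0) = -0.002486
∂h/∂y = (355.05 − 355.56) / (120 − 0) = -0.004250
|∇h| = √(-0.002486² + -0.004250²) = 0.004924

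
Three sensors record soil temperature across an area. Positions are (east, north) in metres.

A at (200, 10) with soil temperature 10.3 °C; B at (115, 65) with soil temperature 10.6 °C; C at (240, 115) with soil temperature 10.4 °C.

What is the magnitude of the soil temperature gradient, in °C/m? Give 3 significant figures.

Taking A as reference: B−A = (-85, 55, +0.3); C−A = (40, 105, +0.1).
Determinant of the coordinate differences = (-85)·105 − 40·55 = -11125.
∂T/∂x = [(+0.3)·105 − (+0.1)·55] / -11125 = -0.002337
∂T/∂y = [(-85)·(+0.1) − 40·(+0.3)] / -11125 = +0.001843
|∇f| = √(-0.002337² + 0.001843²) = 0.002976 °C/m

0.00298 °C/m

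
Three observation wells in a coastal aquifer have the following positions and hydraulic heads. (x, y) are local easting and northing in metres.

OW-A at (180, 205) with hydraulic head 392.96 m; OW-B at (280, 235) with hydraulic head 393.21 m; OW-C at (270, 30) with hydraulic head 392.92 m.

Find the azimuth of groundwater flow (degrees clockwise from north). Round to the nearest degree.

238°

Taking OW-A as reference: OW-B−OW-A = (100, 30, +0.25); OW-C−OW-A = (90, -175, -0.04).
Solve a·Δx + b·Δy = Δh: det = 100·(-175) − 90·30 = -20200.
∂h/∂x = [(+0.25)·(-175) − (-0.04)·30] / -20200 = +0.002106
∂h/∂y = [100·(-0.04) − 90·(+0.25)] / -20200 = +0.001312
Flow direction (−∇h) has components (-0.002106 E, -0.001312 N).
Azimuth = atan2(E, N) = atan2(-0.002106, -0.001312) = 238.1° ≈ 238°.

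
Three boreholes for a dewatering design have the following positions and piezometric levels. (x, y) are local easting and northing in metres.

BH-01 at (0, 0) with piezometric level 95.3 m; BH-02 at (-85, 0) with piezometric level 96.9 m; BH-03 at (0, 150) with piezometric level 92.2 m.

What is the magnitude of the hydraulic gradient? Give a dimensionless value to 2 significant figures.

0.028

∂h/∂x = (96.9 − 95.3) / (-85 − 0) = -0.01882
∂h/∂y = (92.2 − 95.3) / (150 − 0) = -0.02067
|∇h| = √(-0.01882² + -0.02067²) = 0.02795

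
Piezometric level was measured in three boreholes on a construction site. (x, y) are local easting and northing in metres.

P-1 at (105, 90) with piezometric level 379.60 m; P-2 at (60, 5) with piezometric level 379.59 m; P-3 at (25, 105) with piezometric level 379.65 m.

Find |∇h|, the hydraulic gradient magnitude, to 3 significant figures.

Taking P-1 as reference: P-2−P-1 = (-45, -85, -0.01); P-3−P-1 = (-80, 15, +0.05).
Determinant of the coordinate differences = (-45)·15 − (-80)·(-85) = -7475.
∂h/∂x = [(-0.01)·15 − (+0.05)·(-85)] / -7475 = -0.0005485
∂h/∂y = [(-45)·(+0.05) − (-80)·(-0.01)] / -7475 = +0.0004080
|∇h| = √(-0.0005485² + 0.0004080²) = 0.0006836

0.000684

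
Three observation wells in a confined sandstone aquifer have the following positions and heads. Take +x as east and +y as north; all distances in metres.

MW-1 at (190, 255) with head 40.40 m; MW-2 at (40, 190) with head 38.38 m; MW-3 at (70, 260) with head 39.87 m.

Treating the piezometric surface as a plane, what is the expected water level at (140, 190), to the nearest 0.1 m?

Differences from MW-1: to MW-2 (Δx, Δy, Δh) = (-150, -65, -2.02); to MW-3 = (-120, 5, -0.53).
Determinant of the coordinate differences = (-150)·5 − (-120)·(-65) = -8550.
∂h/∂x = [(-2.02)·5 − (-0.53)·(-65)] / -8550 = +0.005211
∂h/∂y = [(-150)·(-0.53) − (-120)·(-2.02)] / -8550 = +0.01905
h(140, 190) = 40.40 + (+0.005211)·(-50) + (+0.01905)·(-65) = 40.40 -0.261 -1.238 = 38.901 m.

38.9 m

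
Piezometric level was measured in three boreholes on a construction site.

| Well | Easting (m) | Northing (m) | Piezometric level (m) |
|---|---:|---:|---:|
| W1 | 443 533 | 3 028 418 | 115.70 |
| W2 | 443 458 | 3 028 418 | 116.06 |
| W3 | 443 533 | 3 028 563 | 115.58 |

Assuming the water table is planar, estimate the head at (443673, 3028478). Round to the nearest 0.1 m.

115.0 m

∂h/∂x = (116.06 − 115.70) / (443458 − 443533) = -0.004800
∂h/∂y = (115.58 − 115.70) / (3028563 − 3028418) = -0.0008276
h(443673, 3028478) = 115.70 + (-0.004800)·(140) + (-0.0008276)·(60) = 115.70 -0.672 -0.050 = 114.978 m.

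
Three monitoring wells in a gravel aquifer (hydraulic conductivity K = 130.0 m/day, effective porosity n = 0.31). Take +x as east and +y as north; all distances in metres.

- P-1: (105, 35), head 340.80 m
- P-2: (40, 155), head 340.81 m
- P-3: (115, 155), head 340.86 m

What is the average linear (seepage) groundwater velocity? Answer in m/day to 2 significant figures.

0.34 m/day

With h = a·x + b·y + c and P-1 as origin, the differences give:
  (-65)·a + 120·b = +0.01
  10·a + 120·b = +0.06
Eliminate b (×120 and ×120, subtract): -9000·a = -6.000 → a = ∂h/∂x = +0.0006667
Back-substitute: b = ∂h/∂y = +0.0004444.
|∇h| = √(0.0006667² + 0.0004444²) = 0.0008012
Seepage velocity v = K·i/n = 130.0 × 0.0008012 / 0.31 = 0.336 m/day.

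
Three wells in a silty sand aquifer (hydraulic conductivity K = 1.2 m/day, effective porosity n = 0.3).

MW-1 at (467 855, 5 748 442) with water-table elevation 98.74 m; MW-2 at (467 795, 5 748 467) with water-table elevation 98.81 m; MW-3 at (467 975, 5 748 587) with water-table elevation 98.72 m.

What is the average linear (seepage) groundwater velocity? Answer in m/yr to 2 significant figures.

Three-point gradient (reference MW-1): Δ to MW-2 = (-60, 25, +0.07), Δ to MW-3 = (120, 145, -0.02).
∂h/∂x = -0.0009103, ∂h/∂y = +0.0006154 (det = -11700).
|∇h| = √(-0.0009103² + 0.0006154²) = 0.001099
Seepage velocity v = K·i/n = 1.2 × 0.001099 / 0.3 = 0.004396 m/day = 1.606 m/yr.

1.6 m/yr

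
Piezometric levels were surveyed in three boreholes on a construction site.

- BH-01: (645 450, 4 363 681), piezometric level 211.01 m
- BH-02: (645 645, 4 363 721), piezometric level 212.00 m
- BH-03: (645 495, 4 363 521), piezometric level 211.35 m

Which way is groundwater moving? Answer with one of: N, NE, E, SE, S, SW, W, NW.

Three-point gradient (reference BH-01): Δ to BH-02 = (195, 40, +0.99), Δ to BH-03 = (45, -160, +0.34).
∂h/∂x = +0.005212, ∂h/∂y = -0.0006591 (det = -33000).
Flow = −∇h = (-0.005212 east, +0.0006591 north), which points west.

W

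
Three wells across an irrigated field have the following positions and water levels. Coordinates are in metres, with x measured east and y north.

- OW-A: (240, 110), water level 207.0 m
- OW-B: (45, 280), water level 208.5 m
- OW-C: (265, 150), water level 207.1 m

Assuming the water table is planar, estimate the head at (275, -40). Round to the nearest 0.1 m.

206.2 m

Taking OW-A as reference: OW-B−OW-A = (-195, 170, +1.5); OW-C−OW-A = (25, 40, +0.1).
Solve a·Δx + b·Δy = Δh: det = (-195)·40 − 25·170 = -12050.
∂h/∂x = [(+1.5)·40 − (+0.1)·170] / -12050 = -0.003568
∂h/∂y = [(-195)·(+0.1) − 25·(+1.5)] / -12050 = +0.004730
h(275, -40) = 207.0 + (-0.003568)·(35) + (+0.004730)·(-150) = 207.0 -0.125 -0.710 = 206.166 m.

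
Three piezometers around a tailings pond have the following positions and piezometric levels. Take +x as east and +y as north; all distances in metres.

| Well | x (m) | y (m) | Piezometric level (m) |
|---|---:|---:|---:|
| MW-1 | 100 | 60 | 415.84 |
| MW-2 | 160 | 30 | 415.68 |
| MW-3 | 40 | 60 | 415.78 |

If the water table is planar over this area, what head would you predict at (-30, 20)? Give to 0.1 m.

415.4 m

Taking MW-1 as reference: MW-2−MW-1 = (60, -30, -0.16); MW-3−MW-1 = (-60, 0, -0.06).
Determinant of the coordinate differences = 60·0 − (-60)·(-30) = -1800.
∂h/∂x = [(-0.16)·0 − (-0.06)·(-30)] / -1800 = +0.001000
∂h/∂y = [60·(-0.06) − (-60)·(-0.16)] / -1800 = +0.007333
h(-30, 20) = 415.84 + (+0.001000)·(-130) + (+0.007333)·(-40) = 415.84 -0.130 -0.293 = 415.417 m.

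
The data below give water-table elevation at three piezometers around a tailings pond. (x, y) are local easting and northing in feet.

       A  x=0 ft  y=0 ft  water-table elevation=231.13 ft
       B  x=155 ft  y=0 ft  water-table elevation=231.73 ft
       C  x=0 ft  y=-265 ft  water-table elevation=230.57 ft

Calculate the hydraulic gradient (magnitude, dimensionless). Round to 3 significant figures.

∂h/∂x = (231.73 − 231.13) / (155 − 0) = +0.003871
∂h/∂y = (230.57 − 231.13) / (-265 − 0) = +0.002113
|∇h| = √(0.003871² + 0.002113²) = 0.00441

0.00441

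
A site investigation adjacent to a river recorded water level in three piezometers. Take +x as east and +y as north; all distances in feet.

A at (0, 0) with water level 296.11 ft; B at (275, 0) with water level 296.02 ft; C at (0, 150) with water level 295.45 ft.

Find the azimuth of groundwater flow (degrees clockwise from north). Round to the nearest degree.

004°

∂h/∂x = (296.02 − 296.11) / (275 − 0) = -0.0003273
∂h/∂y = (295.45 − 296.11) / (150 − 0) = -0.004400
Flow direction (−∇h) has components (+0.0003273 E, +0.004400 N).
Azimuth = atan2(E, N) = atan2(+0.0003273, +0.004400) = 4.3° ≈ 004°.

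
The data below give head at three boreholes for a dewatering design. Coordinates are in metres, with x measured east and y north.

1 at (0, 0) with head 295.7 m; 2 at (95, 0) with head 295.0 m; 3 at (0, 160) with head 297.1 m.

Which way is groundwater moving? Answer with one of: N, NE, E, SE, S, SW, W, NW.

∂h/∂x = (295.0 − 295.7) / (95 − 0) = -0.007368
∂h/∂y = (297.1 − 295.7) / (160 − 0) = +0.008750
Flow = −∇h = (+0.007368 east, -0.008750 north), which points southeast.

SE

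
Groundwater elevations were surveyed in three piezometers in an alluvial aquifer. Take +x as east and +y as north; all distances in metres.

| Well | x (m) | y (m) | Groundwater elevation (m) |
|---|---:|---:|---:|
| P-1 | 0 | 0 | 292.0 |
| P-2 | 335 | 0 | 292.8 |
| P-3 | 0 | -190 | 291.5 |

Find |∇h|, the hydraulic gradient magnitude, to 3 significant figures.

∂h/∂x = (292.8 − 292.0) / (335 − 0) = +0.002388
∂h/∂y = (291.5 − 292.0) / (-190 − 0) = +0.002632
|∇h| = √(0.002388² + 0.002632²) = 0.003554

0.00355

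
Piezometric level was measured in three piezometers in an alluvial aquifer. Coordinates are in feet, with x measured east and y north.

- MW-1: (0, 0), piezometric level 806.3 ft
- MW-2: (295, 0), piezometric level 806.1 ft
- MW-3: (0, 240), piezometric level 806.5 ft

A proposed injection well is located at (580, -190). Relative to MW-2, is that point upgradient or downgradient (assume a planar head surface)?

∂h/∂x = (806.1 − 806.3) / (295 − 0) = -0.0006780
∂h/∂y = (806.5 − 806.3) / (240 − 0) = +0.0008333
Head at (580, -190) = 806.3 + (-0.0006780)·(580) + (+0.0008333)·(-190) = 805.75 ft.
That is lower than the 806.1 ft at MW-2, so the point is downgradient.

downgradient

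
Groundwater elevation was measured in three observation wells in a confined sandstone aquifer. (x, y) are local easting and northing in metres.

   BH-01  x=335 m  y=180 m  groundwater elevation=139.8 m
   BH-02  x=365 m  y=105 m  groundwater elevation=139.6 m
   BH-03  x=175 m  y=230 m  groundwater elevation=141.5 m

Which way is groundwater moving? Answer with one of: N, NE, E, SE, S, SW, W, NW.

Differences from BH-01: to BH-02 (Δx, Δy, Δh) = (30, -75, -0.2); to BH-03 = (-160, 50, +1.7).
Determinant of the coordinate differences = 30·50 − (-160)·(-75) = -10500.
∂h/∂x = [(-0.2)·50 − (+1.7)·(-75)] / -10500 = -0.01119
∂h/∂y = [30·(+1.7) − (-160)·(-0.2)] / -10500 = -0.001810
Flow = −∇h = (+0.01119 east, +0.001810 north), which points east.

E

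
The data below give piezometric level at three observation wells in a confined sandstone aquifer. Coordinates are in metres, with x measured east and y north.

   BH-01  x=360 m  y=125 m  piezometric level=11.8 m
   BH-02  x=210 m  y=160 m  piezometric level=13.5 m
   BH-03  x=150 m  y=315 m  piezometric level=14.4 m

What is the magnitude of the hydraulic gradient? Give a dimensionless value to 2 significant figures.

0.011

Taking BH-01 as reference: BH-02−BH-01 = (-150, 35, +1.7); BH-03−BH-01 = (-210, 190, +2.6).
Determinant of the coordinate differences = (-150)·190 − (-210)·35 = -21150.
∂h/∂x = [(+1.7)·190 − (+2.6)·35] / -21150 = -0.01097
∂h/∂y = [(-150)·(+2.6) − (-210)·(+1.7)] / -21150 = +0.001560
|∇h| = √(-0.01097² + 0.001560²) = 0.01108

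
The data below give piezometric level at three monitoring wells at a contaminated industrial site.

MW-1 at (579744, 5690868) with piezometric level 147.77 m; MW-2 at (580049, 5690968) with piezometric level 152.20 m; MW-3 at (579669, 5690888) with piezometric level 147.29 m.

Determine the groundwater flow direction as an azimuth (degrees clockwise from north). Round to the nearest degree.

216°

Three-point gradient (reference MW-1): Δ to MW-2 = (305, 100, +4.43), Δ to MW-3 = (-75, 20, -0.48).
∂h/∂x = +0.01004, ∂h/∂y = +0.01367 (det = 13600).
Flow direction (−∇h) has components (-0.01004 E, -0.01367 N).
Azimuth = atan2(E, N) = atan2(-0.01004, -0.01367) = 216.3° ≈ 216°.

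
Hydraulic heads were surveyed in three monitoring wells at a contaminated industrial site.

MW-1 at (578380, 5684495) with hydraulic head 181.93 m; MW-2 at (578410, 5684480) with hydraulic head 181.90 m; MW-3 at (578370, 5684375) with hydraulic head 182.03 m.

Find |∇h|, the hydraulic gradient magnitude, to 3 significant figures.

Differences from MW-1: to MW-2 (Δx, Δy, Δh) = (30, -15, -0.03); to MW-3 = (-10, -120, +0.10).
Solve a·Δx + b·Δy = Δh: det = 30·(-120) − (-10)·(-15) = -3750.
∂h/∂x = [(-0.03)·(-120) − (+0.10)·(-15)] / -3750 = -0.001360
∂h/∂y = [30·(+0.10) − (-10)·(-0.03)] / -3750 = -0.0007200
|∇h| = √(-0.001360² + -0.0007200²) = 0.001539

0.00154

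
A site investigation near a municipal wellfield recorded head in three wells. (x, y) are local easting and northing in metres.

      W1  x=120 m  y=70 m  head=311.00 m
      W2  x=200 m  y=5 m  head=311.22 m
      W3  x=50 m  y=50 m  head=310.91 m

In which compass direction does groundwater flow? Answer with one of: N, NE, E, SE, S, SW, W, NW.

Taking W1 as reference: W2−W1 = (80, -65, +0.22); W3−W1 = (-70, -20, -0.09).
Solve a·Δx + b·Δy = Δh: det = 80·(-20) − (-70)·(-65) = -6150.
∂h/∂x = [(+0.22)·(-20) − (-0.09)·(-65)] / -6150 = +0.001667
∂h/∂y = [80·(-0.09) − (-70)·(+0.22)] / -6150 = -0.001333
Flow = −∇h = (-0.001667 east, +0.001333 north), which points northwest.

NW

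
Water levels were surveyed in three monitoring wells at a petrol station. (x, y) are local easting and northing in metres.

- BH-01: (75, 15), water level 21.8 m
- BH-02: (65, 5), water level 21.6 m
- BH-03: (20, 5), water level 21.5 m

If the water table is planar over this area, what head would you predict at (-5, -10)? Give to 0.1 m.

21.2 m

Taking BH-01 as reference: BH-02−BH-01 = (-10, -10, -0.2); BH-03−BH-01 = (-55, -10, -0.3).
Determinant of the coordinate differences = (-10)·(-10) − (-55)·(-10) = -450.
∂h/∂x = [(-0.2)·(-10) − (-0.3)·(-10)] / -450 = +0.002222
∂h/∂y = [(-10)·(-0.3) − (-55)·(-0.2)] / -450 = +0.01778
h(-5, -10) = 21.8 + (+0.002222)·(-80) + (+0.01778)·(-25) = 21.8 -0.178 -0.444 = 21.178 m.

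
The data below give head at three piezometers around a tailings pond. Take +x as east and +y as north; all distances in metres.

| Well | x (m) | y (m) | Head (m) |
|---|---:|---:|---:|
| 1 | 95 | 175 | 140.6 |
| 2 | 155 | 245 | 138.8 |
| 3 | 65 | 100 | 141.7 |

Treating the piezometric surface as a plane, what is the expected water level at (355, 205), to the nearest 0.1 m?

Three-point gradient (reference 1): Δ to 2 = (60, 70, -1.8), Δ to 3 = (-30, -75, +1.1).
∂h/∂x = -0.02417, ∂h/∂y = -0.005000 (det = -2400).
h(355, 205) = 140.6 + (-0.02417)·(260) + (-0.005000)·(30) = 140.6 -6.283 -0.150 = 134.167 m.

134.2 m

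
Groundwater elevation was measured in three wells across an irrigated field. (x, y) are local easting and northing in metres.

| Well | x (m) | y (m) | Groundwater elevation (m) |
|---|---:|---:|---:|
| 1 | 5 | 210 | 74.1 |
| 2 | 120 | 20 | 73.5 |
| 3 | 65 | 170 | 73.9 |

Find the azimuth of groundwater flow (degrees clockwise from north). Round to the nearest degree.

Differences from 1: to 2 (Δx, Δy, Δh) = (115, -190, -0.6); to 3 = (60, -40, -0.2).
Solve a·Δx + b·Δy = Δh: det = 115·(-40) − 60·(-190) = 6800.
∂h/∂x = [(-0.6)·(-40) − (-0.2)·(-190)] / 6800 = -0.002059
∂h/∂y = [115·(-0.2) − 60·(-0.6)] / 6800 = +0.001912
Flow direction (−∇h) has components (+0.002059 E, -0.001912 N).
Azimuth = atan2(E, N) = atan2(+0.002059, -0.001912) = 132.9° ≈ 133°.

133°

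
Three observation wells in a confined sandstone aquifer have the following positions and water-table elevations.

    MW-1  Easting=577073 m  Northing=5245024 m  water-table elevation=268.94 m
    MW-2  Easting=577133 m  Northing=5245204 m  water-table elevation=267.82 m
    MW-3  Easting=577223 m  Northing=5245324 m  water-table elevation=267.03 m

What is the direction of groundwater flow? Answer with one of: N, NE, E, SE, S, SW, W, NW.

Differences from MW-1: to MW-2 (Δx, Δy, Δh) = (60, 180, -1.12); to MW-3 = (150, 300, -1.91).
Determinant of the coordinate differences = 60·300 − 150·180 = -9000.
∂h/∂x = [(-1.12)·300 − (-1.91)·180] / -9000 = -0.0008667
∂h/∂y = [60·(-1.91) − 150·(-1.12)] / -9000 = -0.005933
Flow = −∇h = (+0.0008667 east, +0.005933 north), which points north.

N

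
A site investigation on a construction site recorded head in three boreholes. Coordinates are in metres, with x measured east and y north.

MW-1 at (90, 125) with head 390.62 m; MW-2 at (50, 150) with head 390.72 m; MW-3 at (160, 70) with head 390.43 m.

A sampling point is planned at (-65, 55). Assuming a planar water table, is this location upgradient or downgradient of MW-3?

Differences from MW-1: to MW-2 (Δx, Δy, Δh) = (-40, 25, +0.10); to MW-3 = (70, -55, -0.19).
Solve a·Δx + b·Δy = Δh: det = (-40)·(-55) − 70·25 = 450.
∂h/∂x = [(+0.10)·(-55) − (-0.19)·25] / 450 = -0.001667
∂h/∂y = [(-40)·(-0.19) − 70·(+0.10)] / 450 = +0.001333
Head at (-65, 55) = 390.62 + (-0.001667)·(-155) + (+0.001333)·(-70) = 390.79 m.
That is higher than the 390.43 m at MW-3, so the point is upgradient.

upgradient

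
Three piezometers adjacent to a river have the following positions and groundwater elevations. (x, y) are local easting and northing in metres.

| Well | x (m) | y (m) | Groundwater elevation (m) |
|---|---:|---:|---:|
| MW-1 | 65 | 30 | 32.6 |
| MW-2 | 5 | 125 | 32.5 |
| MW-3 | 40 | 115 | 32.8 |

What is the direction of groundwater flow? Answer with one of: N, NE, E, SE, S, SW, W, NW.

With h = a·x + b·y + c and MW-1 as origin, the differences give:
  (-60)·a + 95·b = -0.1
  (-25)·a + 85·b = +0.2
Eliminate b (×85 and ×95, subtract): -2725·a = -27.50 → a = ∂h/∂x = +0.01009
Back-substitute: b = ∂h/∂y = +0.005321.
Flow = −∇h = (-0.01009 east, -0.005321 north), which points southwest.

SW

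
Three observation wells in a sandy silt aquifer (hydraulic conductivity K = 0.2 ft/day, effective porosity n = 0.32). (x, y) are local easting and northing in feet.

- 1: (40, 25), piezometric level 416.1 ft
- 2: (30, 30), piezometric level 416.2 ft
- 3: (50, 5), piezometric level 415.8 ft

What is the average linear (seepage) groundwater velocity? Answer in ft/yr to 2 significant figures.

With h = a·x + b·y + c and 1 as origin, the differences give:
  (-10)·a + 5·b = +0.1
  10·a + (-20)·b = -0.3
Eliminate b (×(-20) and ×5, subtract): 150·a = -0.50 → a = ∂h/∂x = -0.003333
Back-substitute: b = ∂h/∂y = +0.01333.
|∇h| = √(-0.003333² + 0.01333²) = 0.01374
Seepage velocity v = K·i/n = 0.2 × 0.01374 / 0.32 = 0.008588 ft/day = 3.137 ft/yr.

3.1 ft/yr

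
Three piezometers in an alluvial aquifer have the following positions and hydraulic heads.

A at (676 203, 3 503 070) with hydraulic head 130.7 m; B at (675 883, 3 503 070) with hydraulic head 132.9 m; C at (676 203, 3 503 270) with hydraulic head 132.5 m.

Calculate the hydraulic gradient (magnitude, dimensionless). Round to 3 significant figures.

∂h/∂x = (132.9 − 130.7) / (675883 − 676203) = -0.006875
∂h/∂y = (132.5 − 130.7) / (3503270 − 3503070) = +0.009000
|∇h| = √(-0.006875² + 0.009000²) = 0.01133

0.0113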